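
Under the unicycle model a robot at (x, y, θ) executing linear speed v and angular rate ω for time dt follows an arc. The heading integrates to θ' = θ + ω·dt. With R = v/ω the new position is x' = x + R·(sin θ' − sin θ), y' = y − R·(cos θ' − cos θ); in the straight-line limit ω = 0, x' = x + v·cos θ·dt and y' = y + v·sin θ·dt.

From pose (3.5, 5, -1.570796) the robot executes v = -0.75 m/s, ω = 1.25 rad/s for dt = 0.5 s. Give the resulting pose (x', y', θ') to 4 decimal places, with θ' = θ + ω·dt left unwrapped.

(3.3866, 5.3511, -0.9458)

θ' = -1.5708 + 1.25·0.5 = -0.9458
R = v/ω = -0.75/1.25 = -0.6000
x' = 3.5 + -0.6000·(sin -0.9458 − sin -1.5708) = 3.3866
y' = 5 − -0.6000·(cos -0.9458 − cos -1.5708) = 5.3511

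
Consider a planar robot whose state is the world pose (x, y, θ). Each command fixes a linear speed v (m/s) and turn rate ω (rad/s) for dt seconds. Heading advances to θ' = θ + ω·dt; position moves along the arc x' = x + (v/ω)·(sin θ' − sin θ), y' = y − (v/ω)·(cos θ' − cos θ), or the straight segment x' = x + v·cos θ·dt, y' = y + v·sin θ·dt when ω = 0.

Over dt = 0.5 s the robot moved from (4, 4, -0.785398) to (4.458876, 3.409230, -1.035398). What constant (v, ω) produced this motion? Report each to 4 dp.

v = 1.5000, ω = -0.5000

Δθ = -1.035398 − -0.785398 = -0.250000
ω = Δθ/dt = -0.250000/0.5 = -0.5000
R = −Δy/(cos θ' − cos θ) = -3.0000
v = R·ω = -3.0000·-0.5000 = 1.5000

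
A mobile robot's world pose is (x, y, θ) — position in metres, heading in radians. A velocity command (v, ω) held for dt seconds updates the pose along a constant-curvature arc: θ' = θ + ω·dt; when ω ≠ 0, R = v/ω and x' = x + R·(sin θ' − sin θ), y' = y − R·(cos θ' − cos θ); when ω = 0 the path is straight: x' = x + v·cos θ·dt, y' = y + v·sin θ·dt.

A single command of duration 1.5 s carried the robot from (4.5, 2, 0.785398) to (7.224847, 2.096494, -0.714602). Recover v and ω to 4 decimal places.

v = 2.0000, ω = -1.0000

Δθ = -0.714602 − 0.785398 = -1.500000
ω = Δθ/dt = -1.500000/1.5 = -1.0000
R = Δx/(sin θ' − sin θ) = -2.0000
v = R·ω = -2.0000·-1.0000 = 2.0000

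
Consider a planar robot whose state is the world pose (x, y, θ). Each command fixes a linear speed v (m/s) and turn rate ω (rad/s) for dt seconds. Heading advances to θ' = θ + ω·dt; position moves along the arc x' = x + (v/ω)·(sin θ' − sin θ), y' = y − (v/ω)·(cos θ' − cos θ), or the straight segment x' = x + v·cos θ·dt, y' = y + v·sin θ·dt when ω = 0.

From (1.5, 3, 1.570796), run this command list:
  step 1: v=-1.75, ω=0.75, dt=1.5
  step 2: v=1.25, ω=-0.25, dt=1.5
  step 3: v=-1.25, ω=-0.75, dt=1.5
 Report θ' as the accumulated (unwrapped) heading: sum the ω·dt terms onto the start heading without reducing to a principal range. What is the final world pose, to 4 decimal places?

(1.6561, 0.2513, 1.1958)

step 1: θ'=2.6958 (R=-2.3333) → pose (2.8273, 0.8947, 2.6958)
step 2: θ'=2.3208 (R=-5.0000) → pose (1.3247, 1.9979, 2.3208)
step 3: θ'=1.1958 (R=1.6667) → pose (1.6561, 0.2513, 1.1958)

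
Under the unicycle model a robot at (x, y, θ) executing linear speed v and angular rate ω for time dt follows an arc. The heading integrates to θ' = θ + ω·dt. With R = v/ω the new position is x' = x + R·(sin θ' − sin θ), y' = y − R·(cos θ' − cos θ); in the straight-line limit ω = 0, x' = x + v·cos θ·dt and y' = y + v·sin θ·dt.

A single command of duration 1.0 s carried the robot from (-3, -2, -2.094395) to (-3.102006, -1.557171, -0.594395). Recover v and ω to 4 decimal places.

v = -0.5000, ω = 1.5000

Δθ = -0.594395 − -2.094395 = 1.500000
ω = Δθ/dt = 1.500000/1.0 = 1.5000
R = −Δy/(cos θ' − cos θ) = -0.3333
v = R·ω = -0.3333·1.5000 = -0.5000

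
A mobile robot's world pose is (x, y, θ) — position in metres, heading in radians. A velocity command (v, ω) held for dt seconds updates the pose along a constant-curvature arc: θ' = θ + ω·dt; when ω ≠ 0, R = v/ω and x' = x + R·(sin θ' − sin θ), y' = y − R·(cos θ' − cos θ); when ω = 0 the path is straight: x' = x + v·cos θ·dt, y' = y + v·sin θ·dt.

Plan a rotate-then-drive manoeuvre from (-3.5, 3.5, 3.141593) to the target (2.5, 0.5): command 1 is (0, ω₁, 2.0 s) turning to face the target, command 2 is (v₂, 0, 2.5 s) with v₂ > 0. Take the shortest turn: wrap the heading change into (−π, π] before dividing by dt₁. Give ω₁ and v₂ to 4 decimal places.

ω₁ = 1.3390, v₂ = 2.6833

heading to target = atan2(0.5−3.5, 2.5−-3.5) = -0.4636
Δθ = wrap(-0.4636 − 3.1416) = 2.6779; ω₁ = Δθ/dt₁ = 1.3390
distance = √((2.5−-3.5)² + (0.5−3.5)²) = 6.7082; v₂ = distance/dt₂ = 2.6833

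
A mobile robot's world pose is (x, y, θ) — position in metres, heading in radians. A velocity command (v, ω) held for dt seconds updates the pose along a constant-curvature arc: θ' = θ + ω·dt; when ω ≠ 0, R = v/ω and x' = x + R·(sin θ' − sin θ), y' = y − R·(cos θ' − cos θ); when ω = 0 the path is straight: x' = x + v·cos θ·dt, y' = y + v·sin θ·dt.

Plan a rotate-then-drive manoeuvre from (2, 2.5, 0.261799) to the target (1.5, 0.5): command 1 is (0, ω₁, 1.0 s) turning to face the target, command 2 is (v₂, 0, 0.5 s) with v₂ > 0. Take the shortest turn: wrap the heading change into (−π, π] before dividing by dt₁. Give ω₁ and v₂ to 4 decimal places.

heading to target = atan2(0.5−2.5, 1.5−2) = -1.8158
Δθ = wrap(-1.8158 − 0.2618) = -2.0776; ω₁ = Δθ/dt₁ = -2.0776
distance = √((1.5−2)² + (0.5−2.5)²) = 2.0616; v₂ = distance/dt₂ = 4.1231

ω₁ = -2.0776, v₂ = 4.1231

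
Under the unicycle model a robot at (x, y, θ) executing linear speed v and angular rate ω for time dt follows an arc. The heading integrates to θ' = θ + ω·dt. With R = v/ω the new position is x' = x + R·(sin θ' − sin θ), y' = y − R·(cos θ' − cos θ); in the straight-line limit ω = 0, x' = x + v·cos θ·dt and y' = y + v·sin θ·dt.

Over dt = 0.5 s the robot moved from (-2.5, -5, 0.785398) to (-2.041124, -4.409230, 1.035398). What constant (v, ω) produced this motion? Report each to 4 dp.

v = 1.5000, ω = 0.5000

Δθ = 1.035398 − 0.785398 = 0.250000
ω = Δθ/dt = 0.250000/0.5 = 0.5000
R = −Δy/(cos θ' − cos θ) = 3.0000
v = R·ω = 3.0000·0.5000 = 1.5000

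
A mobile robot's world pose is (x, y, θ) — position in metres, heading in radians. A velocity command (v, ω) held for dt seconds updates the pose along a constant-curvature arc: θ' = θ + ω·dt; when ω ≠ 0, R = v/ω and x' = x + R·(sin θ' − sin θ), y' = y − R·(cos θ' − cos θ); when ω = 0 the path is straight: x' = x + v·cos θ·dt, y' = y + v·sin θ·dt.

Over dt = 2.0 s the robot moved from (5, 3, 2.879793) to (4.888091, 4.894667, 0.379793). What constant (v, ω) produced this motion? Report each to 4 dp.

v = 1.2500, ω = -1.2500

Δθ = 0.379793 − 2.879793 = -2.500000
ω = Δθ/dt = -2.500000/2.0 = -1.2500
R = −Δy/(cos θ' − cos θ) = -1.0000
v = R·ω = -1.0000·-1.2500 = 1.2500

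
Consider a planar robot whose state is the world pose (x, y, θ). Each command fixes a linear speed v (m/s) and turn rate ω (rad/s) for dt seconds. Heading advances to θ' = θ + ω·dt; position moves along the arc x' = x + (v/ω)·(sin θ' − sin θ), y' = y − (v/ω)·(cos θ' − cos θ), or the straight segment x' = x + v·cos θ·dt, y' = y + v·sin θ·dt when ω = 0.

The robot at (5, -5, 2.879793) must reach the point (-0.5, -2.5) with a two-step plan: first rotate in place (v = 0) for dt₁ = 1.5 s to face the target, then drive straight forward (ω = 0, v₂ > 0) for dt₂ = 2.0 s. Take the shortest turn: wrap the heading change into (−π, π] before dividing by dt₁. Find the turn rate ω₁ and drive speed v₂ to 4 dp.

heading to target = atan2(-2.5−-5, -0.5−5) = 2.7150
Δθ = wrap(2.7150 − 2.8798) = -0.1648; ω₁ = Δθ/dt₁ = -0.1099
distance = √((-0.5−5)² + (-2.5−-5)²) = 6.0415; v₂ = distance/dt₂ = 3.0208

ω₁ = -0.1099, v₂ = 3.0208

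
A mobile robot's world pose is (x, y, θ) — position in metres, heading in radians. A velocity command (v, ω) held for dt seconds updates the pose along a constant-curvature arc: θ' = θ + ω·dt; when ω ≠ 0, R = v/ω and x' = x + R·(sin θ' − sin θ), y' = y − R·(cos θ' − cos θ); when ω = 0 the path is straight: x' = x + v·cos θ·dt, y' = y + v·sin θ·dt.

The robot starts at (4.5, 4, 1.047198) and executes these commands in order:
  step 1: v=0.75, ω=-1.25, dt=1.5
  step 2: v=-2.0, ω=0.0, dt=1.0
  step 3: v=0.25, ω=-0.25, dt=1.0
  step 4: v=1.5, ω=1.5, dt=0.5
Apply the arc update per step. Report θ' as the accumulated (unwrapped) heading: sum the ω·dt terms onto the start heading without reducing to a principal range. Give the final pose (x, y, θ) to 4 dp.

step 1: θ'=-0.8278 (R=-0.6000) → pose (5.4615, 4.1059, -0.8278)
step 2: θ'=-0.8278 (straight) → pose (4.1085, 5.5788, -0.8278)
step 3: θ'=-1.0778 (R=-1.0000) → pose (4.2530, 5.3756, -1.0778)
step 4: θ'=-0.3278 (R=1.0000) → pose (4.8119, 4.9021, -0.3278)

(4.8119, 4.9021, -0.3278)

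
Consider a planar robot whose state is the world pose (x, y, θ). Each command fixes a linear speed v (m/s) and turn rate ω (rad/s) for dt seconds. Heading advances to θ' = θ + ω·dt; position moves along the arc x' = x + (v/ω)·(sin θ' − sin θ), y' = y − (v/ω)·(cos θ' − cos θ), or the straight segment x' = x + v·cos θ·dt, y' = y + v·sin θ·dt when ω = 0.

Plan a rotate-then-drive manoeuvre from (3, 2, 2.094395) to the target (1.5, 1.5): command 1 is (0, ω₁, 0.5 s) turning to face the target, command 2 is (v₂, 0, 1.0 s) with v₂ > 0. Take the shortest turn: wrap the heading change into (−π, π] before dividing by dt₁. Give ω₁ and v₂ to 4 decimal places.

ω₁ = 2.7379, v₂ = 1.5811

heading to target = atan2(1.5−2, 1.5−3) = -2.8198
Δθ = wrap(-2.8198 − 2.0944) = 1.3689; ω₁ = Δθ/dt₁ = 2.7379
distance = √((1.5−3)² + (1.5−2)²) = 1.5811; v₂ = distance/dt₂ = 1.5811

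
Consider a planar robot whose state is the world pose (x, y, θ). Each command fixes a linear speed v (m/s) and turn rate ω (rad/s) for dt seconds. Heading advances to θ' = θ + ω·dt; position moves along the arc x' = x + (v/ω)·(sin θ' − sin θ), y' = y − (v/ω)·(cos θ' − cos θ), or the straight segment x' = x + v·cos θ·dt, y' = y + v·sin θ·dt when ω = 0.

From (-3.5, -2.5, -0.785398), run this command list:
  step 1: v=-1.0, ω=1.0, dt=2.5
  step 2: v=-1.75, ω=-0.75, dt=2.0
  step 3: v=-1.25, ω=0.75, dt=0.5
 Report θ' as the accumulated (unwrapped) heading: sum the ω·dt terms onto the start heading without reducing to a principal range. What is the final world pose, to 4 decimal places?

(-7.5809, -6.2078, 0.5896)

step 1: θ'=1.7146 (R=-1.0000) → pose (-5.1968, -3.3504, 1.7146)
step 2: θ'=0.2146 (R=2.3333) → pose (-7.0091, -5.9646, 0.2146)
step 3: θ'=0.5896 (R=-1.6667) → pose (-7.5809, -6.2078, 0.5896)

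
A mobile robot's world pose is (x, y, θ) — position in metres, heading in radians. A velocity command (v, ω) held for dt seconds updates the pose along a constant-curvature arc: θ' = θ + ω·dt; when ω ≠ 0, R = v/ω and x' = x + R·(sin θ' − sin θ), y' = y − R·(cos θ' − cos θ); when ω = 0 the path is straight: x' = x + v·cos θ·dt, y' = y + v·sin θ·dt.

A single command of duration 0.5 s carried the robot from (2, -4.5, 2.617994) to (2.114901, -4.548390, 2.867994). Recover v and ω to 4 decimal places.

v = -0.2500, ω = 0.5000

Δθ = 2.867994 − 2.617994 = 0.250000
ω = Δθ/dt = 0.250000/0.5 = 0.5000
R = Δx/(sin θ' − sin θ) = -0.5000
v = R·ω = -0.5000·0.5000 = -0.2500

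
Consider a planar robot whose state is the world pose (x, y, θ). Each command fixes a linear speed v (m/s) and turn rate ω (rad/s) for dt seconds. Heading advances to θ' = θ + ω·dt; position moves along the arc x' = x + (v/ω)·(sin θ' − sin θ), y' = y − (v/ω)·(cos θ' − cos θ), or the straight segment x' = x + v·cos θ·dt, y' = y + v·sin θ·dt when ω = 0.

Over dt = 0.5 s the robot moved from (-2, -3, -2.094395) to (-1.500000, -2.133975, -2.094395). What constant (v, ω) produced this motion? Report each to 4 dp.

v = -2.0000, ω = 0.0000

Δθ = -2.094395 − -2.094395 = 0.000000
ω = Δθ/dt = 0.000000/0.5 = 0.0000
ω = 0 → v = (Δx·cos θ + Δy·sin θ)/dt = -2.0000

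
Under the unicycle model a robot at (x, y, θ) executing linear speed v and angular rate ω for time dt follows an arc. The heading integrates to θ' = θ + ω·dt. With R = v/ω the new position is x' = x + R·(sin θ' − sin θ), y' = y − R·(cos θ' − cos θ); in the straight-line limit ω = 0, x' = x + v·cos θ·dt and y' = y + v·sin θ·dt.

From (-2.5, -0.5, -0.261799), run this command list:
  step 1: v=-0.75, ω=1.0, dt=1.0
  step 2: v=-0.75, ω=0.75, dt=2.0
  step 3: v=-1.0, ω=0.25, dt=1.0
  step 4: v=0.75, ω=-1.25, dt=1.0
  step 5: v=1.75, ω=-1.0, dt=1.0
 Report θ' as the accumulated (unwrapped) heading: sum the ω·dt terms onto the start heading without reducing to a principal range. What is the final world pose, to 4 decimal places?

(-1.5623, -0.9271, 0.2382)

step 1: θ'=0.7382 (R=-0.7500) → pose (-3.1988, -0.6697, 0.7382)
step 2: θ'=2.2382 (R=-1.0000) → pose (-3.3113, -2.0283, 2.2382)
step 3: θ'=2.4882 (R=-4.0000) → pose (-2.6011, -2.7286, 2.4882)
step 4: θ'=1.2382 (R=-0.6000) → pose (-2.8035, -2.0563, 1.2382)
step 5: θ'=0.2382 (R=-1.7500) → pose (-1.5623, -0.9271, 0.2382)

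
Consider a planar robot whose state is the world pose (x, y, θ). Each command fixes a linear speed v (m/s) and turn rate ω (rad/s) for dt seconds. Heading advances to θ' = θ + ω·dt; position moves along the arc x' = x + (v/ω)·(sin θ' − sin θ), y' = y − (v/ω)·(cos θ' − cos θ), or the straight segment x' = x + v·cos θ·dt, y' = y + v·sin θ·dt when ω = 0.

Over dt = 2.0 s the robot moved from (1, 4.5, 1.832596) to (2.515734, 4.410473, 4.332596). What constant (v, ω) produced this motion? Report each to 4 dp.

v = -1.0000, ω = 1.2500

Δθ = 4.332596 − 1.832596 = 2.500000
ω = Δθ/dt = 2.500000/2.0 = 1.2500
R = Δx/(sin θ' − sin θ) = -0.8000
v = R·ω = -0.8000·1.2500 = -1.0000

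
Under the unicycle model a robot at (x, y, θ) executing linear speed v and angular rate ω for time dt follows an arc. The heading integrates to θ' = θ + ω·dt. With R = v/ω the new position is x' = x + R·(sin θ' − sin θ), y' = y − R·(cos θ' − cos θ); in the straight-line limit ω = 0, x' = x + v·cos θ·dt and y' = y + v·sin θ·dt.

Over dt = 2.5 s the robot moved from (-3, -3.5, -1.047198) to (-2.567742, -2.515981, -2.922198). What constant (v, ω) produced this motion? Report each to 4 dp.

Δθ = -2.922198 − -1.047198 = -1.875000
ω = Δθ/dt = -1.875000/2.5 = -0.7500
R = −Δy/(cos θ' − cos θ) = 0.6667
v = R·ω = 0.6667·-0.7500 = -0.5000

v = -0.5000, ω = -0.7500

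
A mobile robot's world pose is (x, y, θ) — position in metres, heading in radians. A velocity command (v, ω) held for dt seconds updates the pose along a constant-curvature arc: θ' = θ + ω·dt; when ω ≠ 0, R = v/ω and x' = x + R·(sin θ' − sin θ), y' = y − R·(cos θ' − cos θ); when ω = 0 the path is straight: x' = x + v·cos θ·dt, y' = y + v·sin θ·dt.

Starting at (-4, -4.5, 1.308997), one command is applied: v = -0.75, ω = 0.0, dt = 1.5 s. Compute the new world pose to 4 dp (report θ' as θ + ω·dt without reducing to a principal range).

θ' = 1.3090 + 0.0·1.5 = 1.3090
ω = 0 → straight: x' = -4 + -0.75·cos(1.3090)·1.5 = -4.2912
y' = -4.5 + -0.75·sin(1.3090)·1.5 = -5.5867

(-4.2912, -5.5867, 1.3090)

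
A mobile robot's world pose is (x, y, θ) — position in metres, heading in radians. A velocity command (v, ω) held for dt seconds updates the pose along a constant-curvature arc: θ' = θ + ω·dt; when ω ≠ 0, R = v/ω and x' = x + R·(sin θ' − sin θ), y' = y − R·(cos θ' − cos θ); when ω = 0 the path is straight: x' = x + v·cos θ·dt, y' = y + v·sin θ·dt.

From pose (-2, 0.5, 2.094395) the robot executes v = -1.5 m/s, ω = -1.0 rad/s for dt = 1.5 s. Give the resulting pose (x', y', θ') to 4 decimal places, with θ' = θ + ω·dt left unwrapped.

θ' = 2.0944 + -1.0·1.5 = 0.5944
R = v/ω = -1.5/-1.0 = 1.5000
x' = -2 + 1.5000·(sin 0.5944 − sin 2.0944) = -2.4590
y' = 0.5 − 1.5000·(cos 0.5944 − cos 2.0944) = -1.4927

(-2.4590, -1.4927, 0.5944)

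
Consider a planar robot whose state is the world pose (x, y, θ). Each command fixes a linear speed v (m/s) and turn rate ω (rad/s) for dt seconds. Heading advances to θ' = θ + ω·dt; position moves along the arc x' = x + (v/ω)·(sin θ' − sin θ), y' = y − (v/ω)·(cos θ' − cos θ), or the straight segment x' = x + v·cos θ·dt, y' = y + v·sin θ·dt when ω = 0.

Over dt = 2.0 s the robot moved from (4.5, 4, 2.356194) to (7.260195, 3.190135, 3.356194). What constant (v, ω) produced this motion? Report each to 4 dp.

Δθ = 3.356194 − 2.356194 = 1.000000
ω = Δθ/dt = 1.000000/2.0 = 0.5000
R = Δx/(sin θ' − sin θ) = -3.0000
v = R·ω = -3.0000·0.5000 = -1.5000

v = -1.5000, ω = 0.5000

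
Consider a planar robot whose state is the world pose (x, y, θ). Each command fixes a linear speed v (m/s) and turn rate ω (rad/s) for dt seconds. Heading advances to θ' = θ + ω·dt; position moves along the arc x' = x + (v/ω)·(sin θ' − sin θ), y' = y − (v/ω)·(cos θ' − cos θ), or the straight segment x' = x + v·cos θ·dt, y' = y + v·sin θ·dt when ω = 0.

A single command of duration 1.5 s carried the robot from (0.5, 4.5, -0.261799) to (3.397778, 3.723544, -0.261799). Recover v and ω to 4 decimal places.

Δθ = -0.261799 − -0.261799 = 0.000000
ω = Δθ/dt = 0.000000/1.5 = 0.0000
ω = 0 → v = (Δx·cos θ + Δy·sin θ)/dt = 2.0000

v = 2.0000, ω = 0.0000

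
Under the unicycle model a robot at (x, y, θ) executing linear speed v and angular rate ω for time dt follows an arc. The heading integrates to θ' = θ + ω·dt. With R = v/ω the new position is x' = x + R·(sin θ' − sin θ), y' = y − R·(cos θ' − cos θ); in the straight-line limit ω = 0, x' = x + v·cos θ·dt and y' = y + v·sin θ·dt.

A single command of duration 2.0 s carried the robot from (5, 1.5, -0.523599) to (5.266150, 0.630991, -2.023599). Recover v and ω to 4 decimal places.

v = 0.5000, ω = -0.7500

Δθ = -2.023599 − -0.523599 = -1.500000
ω = Δθ/dt = -1.500000/2.0 = -0.7500
R = −Δy/(cos θ' − cos θ) = -0.6667
v = R·ω = -0.6667·-0.7500 = 0.5000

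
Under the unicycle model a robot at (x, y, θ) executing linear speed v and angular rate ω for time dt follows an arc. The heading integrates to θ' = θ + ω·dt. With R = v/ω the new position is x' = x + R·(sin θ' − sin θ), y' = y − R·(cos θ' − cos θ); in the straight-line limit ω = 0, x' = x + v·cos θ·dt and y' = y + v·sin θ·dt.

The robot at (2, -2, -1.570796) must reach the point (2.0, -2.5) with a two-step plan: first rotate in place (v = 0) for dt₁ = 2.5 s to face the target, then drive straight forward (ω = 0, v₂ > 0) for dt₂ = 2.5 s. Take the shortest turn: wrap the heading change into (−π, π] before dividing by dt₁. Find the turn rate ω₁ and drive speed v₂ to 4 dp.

heading to target = atan2(-2.5−-2, 2−2) = -1.5708
Δθ = wrap(-1.5708 − -1.5708) = 0.0000; ω₁ = Δθ/dt₁ = 0.0000
distance = √((2−2)² + (-2.5−-2)²) = 0.5000; v₂ = distance/dt₂ = 0.2000

ω₁ = 0.0000, v₂ = 0.2000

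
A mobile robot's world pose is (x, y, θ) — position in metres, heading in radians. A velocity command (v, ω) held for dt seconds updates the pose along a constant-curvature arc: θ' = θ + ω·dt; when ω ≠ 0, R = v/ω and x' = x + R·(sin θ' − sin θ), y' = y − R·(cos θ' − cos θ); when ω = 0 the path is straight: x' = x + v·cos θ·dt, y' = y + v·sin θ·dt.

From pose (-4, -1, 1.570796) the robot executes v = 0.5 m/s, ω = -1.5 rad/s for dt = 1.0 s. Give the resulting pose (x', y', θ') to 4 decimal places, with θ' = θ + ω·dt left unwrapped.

(-3.6902, -0.6675, 0.0708)

θ' = 1.5708 + -1.5·1.0 = 0.0708
R = v/ω = 0.5/-1.5 = -0.3333
x' = -4 + -0.3333·(sin 0.0708 − sin 1.5708) = -3.6902
y' = -1 − -0.3333·(cos 0.0708 − cos 1.5708) = -0.6675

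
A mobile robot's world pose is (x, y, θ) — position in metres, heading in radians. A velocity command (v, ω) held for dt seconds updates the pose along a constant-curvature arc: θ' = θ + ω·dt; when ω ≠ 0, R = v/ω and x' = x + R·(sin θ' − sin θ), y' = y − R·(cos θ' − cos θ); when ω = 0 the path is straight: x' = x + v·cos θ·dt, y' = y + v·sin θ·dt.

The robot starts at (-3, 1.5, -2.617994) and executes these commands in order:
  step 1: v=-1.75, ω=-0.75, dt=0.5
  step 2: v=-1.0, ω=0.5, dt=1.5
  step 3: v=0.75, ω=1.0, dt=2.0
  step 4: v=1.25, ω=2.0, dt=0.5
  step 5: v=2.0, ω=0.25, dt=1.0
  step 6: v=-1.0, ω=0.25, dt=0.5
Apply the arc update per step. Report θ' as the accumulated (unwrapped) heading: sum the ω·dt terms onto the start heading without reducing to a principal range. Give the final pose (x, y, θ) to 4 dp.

step 1: θ'=-2.9930 (R=2.3333) → pose (-2.1788, 1.7869, -2.9930)
step 2: θ'=-2.2430 (R=-2.0000) → pose (-0.9100, 2.5194, -2.2430)
step 3: θ'=-0.2430 (R=0.7500) → pose (-0.5036, 1.3244, -0.2430)
step 4: θ'=0.7570 (R=0.6250) → pose (0.0760, 1.4768, 0.7570)
step 5: θ'=1.0070 (R=8.0000) → pose (1.3439, 3.0168, 1.0070)
step 6: θ'=1.1320 (R=-4.0000) → pose (1.1038, 2.5786, 1.1320)

(1.1038, 2.5786, 1.1320)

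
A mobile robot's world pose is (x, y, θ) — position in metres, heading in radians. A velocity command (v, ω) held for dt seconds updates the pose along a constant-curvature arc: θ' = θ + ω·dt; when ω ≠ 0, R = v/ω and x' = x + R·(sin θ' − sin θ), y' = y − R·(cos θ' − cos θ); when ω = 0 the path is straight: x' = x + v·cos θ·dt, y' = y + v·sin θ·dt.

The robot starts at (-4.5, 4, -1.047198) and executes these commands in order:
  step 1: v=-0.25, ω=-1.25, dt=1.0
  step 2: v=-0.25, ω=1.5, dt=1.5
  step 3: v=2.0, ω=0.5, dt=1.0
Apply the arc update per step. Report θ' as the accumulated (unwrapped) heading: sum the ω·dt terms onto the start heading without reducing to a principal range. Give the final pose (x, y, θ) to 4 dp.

(-2.6544, 4.9087, 0.4528)

step 1: θ'=-2.2972 (R=0.2000) → pose (-4.4763, 4.2328, -2.2972)
step 2: θ'=-0.0472 (R=-0.1667) → pose (-4.5930, 4.5100, -0.0472)
step 3: θ'=0.4528 (R=4.0000) → pose (-2.6544, 4.9087, 0.4528)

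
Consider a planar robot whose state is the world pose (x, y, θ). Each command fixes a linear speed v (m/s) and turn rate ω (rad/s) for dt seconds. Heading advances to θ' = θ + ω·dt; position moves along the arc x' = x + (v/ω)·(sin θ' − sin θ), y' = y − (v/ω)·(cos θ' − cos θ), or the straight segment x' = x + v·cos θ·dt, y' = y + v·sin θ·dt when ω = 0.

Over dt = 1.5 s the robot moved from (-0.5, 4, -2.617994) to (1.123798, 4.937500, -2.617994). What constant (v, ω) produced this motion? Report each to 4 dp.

Δθ = -2.617994 − -2.617994 = 0.000000
ω = Δθ/dt = 0.000000/1.5 = 0.0000
ω = 0 → v = (Δx·cos θ + Δy·sin θ)/dt = -1.2500

v = -1.2500, ω = 0.0000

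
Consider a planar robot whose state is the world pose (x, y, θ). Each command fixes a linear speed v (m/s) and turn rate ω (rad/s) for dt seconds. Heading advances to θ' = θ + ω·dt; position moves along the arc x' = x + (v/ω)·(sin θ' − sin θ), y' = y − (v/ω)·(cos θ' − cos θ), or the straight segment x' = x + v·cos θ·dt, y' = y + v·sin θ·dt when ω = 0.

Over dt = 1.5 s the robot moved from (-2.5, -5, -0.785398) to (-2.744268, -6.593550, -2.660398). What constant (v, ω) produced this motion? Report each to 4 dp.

Δθ = -2.660398 − -0.785398 = -1.875000
ω = Δθ/dt = -1.875000/1.5 = -1.2500
R = −Δy/(cos θ' − cos θ) = -1.0000
v = R·ω = -1.0000·-1.2500 = 1.2500

v = 1.2500, ω = -1.2500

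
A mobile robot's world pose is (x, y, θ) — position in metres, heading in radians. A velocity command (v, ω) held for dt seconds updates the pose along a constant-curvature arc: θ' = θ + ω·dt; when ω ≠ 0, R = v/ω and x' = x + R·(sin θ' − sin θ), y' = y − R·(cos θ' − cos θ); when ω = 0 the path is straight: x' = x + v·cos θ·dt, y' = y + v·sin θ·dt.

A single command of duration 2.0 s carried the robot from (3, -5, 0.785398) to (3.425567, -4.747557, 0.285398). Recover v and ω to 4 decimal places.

Δθ = 0.285398 − 0.785398 = -0.500000
ω = Δθ/dt = -0.500000/2.0 = -0.2500
R = Δx/(sin θ' − sin θ) = -1.0000
v = R·ω = -1.0000·-0.2500 = 0.2500

v = 0.2500, ω = -0.2500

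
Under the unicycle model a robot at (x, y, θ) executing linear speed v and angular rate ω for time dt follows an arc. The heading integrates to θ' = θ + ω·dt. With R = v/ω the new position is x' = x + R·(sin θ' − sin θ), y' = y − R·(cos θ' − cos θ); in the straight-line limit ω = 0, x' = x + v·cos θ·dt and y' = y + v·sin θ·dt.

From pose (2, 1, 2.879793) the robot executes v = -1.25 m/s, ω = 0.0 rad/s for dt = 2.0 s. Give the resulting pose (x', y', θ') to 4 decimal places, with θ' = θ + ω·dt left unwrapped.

θ' = 2.8798 + 0.0·2.0 = 2.8798
ω = 0 → straight: x' = 2 + -1.25·cos(2.8798)·2.0 = 4.4148
y' = 1 + -1.25·sin(2.8798)·2.0 = 0.3530

(4.4148, 0.3530, 2.8798)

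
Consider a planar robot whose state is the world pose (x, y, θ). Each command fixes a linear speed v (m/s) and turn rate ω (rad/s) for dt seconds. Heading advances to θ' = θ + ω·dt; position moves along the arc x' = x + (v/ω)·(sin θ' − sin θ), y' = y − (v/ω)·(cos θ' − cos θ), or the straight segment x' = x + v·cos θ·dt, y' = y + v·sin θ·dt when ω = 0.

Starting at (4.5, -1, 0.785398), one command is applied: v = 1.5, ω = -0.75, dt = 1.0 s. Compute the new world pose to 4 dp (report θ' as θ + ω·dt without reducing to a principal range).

(5.8434, -0.4155, 0.0354)

θ' = 0.7854 + -0.75·1.0 = 0.0354
R = v/ω = 1.5/-0.75 = -2.0000
x' = 4.5 + -2.0000·(sin 0.0354 − sin 0.7854) = 5.8434
y' = -1 − -2.0000·(cos 0.0354 − cos 0.7854) = -0.4155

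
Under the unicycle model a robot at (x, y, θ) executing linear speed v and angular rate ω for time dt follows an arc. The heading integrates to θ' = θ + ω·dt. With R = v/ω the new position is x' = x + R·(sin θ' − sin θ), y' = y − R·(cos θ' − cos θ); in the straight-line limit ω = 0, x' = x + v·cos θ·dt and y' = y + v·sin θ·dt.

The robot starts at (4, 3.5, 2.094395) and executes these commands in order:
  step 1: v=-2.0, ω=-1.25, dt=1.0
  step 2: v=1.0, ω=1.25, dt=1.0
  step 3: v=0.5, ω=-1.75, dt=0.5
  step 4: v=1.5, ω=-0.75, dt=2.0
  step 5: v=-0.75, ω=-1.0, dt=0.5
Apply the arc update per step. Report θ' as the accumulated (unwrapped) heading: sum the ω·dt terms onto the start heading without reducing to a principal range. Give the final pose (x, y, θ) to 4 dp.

step 1: θ'=0.8444 (R=1.6000) → pose (3.8105, 1.6373, 0.8444)
step 2: θ'=2.0944 (R=0.8000) → pose (3.9052, 2.5687, 2.0944)
step 3: θ'=1.2194 (R=-0.2857) → pose (3.8844, 2.8099, 1.2194)
step 4: θ'=-0.2806 (R=-2.0000) → pose (6.3161, 4.0432, -0.2806)
step 5: θ'=-0.7806 (R=0.7500) → pose (5.9960, 4.2310, -0.7806)

(5.9960, 4.2310, -0.7806)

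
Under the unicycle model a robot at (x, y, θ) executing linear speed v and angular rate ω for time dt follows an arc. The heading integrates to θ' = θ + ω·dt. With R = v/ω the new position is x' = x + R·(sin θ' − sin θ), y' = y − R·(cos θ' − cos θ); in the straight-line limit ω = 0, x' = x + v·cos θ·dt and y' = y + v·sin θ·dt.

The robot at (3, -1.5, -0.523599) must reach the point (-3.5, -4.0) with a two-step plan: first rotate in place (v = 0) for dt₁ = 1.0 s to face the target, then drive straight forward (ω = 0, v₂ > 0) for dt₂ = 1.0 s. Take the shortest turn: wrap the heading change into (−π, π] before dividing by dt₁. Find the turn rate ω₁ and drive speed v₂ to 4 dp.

ω₁ = -2.2508, v₂ = 6.9642

heading to target = atan2(-4−-1.5, -3.5−3) = -2.7744
Δθ = wrap(-2.7744 − -0.5236) = -2.2508; ω₁ = Δθ/dt₁ = -2.2508
distance = √((-3.5−3)² + (-4−-1.5)²) = 6.9642; v₂ = distance/dt₂ = 6.9642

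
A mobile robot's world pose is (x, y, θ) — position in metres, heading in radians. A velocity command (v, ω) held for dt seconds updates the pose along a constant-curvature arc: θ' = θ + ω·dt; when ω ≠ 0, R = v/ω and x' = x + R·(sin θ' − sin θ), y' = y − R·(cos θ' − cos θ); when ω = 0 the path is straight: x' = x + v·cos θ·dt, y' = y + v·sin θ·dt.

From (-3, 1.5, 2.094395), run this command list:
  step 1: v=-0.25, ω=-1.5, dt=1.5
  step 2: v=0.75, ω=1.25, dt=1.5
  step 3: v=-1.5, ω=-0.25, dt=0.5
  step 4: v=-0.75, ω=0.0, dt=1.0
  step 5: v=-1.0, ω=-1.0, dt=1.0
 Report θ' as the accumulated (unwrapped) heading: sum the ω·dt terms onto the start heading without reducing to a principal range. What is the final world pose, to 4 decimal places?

step 1: θ'=-0.1556 (R=0.1667) → pose (-3.1702, 1.2520, -0.1556)
step 2: θ'=1.7194 (R=0.6000) → pose (-2.4838, 1.9336, 1.7194)
step 3: θ'=1.5944 (R=6.0000) → pose (-2.4193, 1.1869, 1.5944)
step 4: θ'=1.5944 (straight) → pose (-2.4016, 0.4371, 1.5944)
step 5: θ'=0.5944 (R=1.0000) → pose (-2.8414, -0.4150, 0.5944)

(-2.8414, -0.4150, 0.5944)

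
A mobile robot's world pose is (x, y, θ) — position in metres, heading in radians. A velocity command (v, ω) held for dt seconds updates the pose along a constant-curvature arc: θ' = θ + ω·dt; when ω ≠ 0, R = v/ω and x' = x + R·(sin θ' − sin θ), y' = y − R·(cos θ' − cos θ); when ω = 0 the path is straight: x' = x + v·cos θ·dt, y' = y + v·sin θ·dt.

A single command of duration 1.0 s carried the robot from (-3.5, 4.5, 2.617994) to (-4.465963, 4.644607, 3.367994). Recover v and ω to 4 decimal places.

v = 1.0000, ω = 0.7500

Δθ = 3.367994 − 2.617994 = 0.750000
ω = Δθ/dt = 0.750000/1.0 = 0.7500
R = Δx/(sin θ' − sin θ) = 1.3333
v = R·ω = 1.3333·0.7500 = 1.0000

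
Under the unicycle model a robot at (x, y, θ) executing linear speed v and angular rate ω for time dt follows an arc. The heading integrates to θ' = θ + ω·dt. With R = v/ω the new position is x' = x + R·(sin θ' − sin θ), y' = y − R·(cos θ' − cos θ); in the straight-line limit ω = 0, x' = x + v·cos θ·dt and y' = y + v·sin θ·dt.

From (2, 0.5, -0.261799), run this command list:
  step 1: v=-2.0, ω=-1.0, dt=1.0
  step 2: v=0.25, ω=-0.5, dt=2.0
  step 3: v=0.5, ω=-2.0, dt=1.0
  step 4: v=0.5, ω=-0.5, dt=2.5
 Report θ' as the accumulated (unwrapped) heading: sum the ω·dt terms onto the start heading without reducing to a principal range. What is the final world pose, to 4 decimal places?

(0.3067, 2.5558, -5.5118)

step 1: θ'=-1.2618 (R=2.0000) → pose (0.6124, 1.8236, -1.2618)
step 2: θ'=-2.2618 (R=-0.5000) → pose (0.5213, 1.3529, -2.2618)
step 3: θ'=-4.2618 (R=-0.2500) → pose (0.1036, 1.4034, -4.2618)
step 4: θ'=-5.5118 (R=-1.0000) → pose (0.3067, 2.5558, -5.5118)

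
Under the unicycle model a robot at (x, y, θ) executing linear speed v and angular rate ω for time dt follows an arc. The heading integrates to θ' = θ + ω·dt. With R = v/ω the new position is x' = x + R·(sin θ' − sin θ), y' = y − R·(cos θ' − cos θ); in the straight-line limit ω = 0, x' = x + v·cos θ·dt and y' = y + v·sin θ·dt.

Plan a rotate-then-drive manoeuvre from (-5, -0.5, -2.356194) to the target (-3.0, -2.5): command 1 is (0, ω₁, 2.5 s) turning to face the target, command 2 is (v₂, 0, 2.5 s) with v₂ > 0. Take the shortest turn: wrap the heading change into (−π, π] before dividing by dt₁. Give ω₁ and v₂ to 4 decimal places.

ω₁ = 0.6283, v₂ = 1.1314

heading to target = atan2(-2.5−-0.5, -3−-5) = -0.7854
Δθ = wrap(-0.7854 − -2.3562) = 1.5708; ω₁ = Δθ/dt₁ = 0.6283
distance = √((-3−-5)² + (-2.5−-0.5)²) = 2.8284; v₂ = distance/dt₂ = 1.1314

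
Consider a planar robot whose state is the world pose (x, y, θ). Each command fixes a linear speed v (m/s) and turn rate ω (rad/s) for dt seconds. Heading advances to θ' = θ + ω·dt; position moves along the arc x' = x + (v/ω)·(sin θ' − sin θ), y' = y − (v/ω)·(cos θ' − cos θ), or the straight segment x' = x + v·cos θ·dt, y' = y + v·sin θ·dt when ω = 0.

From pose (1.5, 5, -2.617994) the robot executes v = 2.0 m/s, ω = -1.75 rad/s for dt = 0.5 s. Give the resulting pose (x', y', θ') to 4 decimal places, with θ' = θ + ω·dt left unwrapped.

θ' = -2.6180 + -1.75·0.5 = -3.4930
R = v/ω = 2.0/-1.75 = -1.1429
x' = 1.5 + -1.1429·(sin -3.4930 − sin -2.6180) = 0.5352
y' = 5 − -1.1429·(cos -3.4930 − cos -2.6180) = 4.9167

(0.5352, 4.9167, -3.4930)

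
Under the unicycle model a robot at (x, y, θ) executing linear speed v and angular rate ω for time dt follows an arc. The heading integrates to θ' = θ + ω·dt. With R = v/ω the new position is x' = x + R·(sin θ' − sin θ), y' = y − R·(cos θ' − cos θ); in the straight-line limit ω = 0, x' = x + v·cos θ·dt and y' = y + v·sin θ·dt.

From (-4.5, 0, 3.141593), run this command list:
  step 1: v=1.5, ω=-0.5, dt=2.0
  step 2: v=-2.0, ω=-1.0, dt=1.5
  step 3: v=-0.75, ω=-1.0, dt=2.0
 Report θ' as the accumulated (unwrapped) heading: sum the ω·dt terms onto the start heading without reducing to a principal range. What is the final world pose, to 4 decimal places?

step 1: θ'=2.1416 (R=-3.0000) → pose (-7.0244, 1.3791, 2.1416)
step 2: θ'=0.6416 (R=2.0000) → pose (-7.5104, -1.3038, 0.6416)
step 3: θ'=-1.3584 (R=0.7500) → pose (-8.6924, -0.8610, -1.3584)

(-8.6924, -0.8610, -1.3584)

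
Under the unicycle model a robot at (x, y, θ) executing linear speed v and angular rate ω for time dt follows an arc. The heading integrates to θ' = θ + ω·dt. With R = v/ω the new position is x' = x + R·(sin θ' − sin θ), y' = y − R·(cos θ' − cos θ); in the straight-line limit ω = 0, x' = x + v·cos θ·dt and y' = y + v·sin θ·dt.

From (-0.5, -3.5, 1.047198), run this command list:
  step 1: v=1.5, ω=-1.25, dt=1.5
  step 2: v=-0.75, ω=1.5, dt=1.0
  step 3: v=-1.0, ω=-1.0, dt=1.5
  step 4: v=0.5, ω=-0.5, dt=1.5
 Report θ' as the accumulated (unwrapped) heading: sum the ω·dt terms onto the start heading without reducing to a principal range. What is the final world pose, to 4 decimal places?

(-0.3522, -3.8128, -1.5778)

step 1: θ'=-0.8278 (R=-1.2000) → pose (1.4230, -3.2882, -0.8278)
step 2: θ'=0.6722 (R=-0.5000) → pose (0.7434, -3.2352, 0.6722)
step 3: θ'=-0.8278 (R=1.0000) → pose (-0.6158, -3.1293, -0.8278)
step 4: θ'=-1.5778 (R=-1.0000) → pose (-0.3522, -3.8128, -1.5778)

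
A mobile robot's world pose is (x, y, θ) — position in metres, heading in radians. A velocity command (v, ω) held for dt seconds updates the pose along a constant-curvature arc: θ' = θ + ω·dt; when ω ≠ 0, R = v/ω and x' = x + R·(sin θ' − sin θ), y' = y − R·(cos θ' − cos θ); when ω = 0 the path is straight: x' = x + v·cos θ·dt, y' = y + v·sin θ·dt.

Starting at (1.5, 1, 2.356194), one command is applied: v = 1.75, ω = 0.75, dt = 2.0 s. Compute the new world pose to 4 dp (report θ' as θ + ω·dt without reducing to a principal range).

θ' = 2.3562 + 0.75·2.0 = 3.8562
R = v/ω = 1.75/0.75 = 2.3333
x' = 1.5 + 2.3333·(sin 3.8562 − sin 2.3562) = -1.6790
y' = 1 − 2.3333·(cos 3.8562 − cos 2.3562) = 1.1126

(-1.6790, 1.1126, 3.8562)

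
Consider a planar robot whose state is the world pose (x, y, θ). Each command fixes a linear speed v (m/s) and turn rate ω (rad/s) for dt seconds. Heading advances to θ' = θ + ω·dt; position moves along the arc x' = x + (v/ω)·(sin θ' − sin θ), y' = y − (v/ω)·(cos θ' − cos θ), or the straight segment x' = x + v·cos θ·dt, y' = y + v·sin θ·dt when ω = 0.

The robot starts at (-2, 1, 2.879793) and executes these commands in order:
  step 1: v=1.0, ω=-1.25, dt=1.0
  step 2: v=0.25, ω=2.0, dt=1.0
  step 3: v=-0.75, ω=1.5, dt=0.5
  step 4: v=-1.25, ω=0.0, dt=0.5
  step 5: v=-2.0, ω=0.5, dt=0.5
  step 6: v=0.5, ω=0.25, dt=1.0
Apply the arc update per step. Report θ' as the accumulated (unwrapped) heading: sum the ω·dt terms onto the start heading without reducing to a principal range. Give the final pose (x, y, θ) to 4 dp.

(-2.1061, 3.1754, 4.8798)

step 1: θ'=1.6298 (R=-0.8000) → pose (-2.5916, 1.7256, 1.6298)
step 2: θ'=3.6298 (R=0.1250) → pose (-2.7750, 1.8286, 3.6298)
step 3: θ'=4.3798 (R=-0.5000) → pose (-2.5369, 2.1069, 4.3798)
step 4: θ'=4.3798 (straight) → pose (-2.3328, 2.6977, 4.3798)
step 5: θ'=4.6298 (R=-4.0000) → pose (-2.1273, 3.6737, 4.6298)
step 6: θ'=4.8798 (R=2.0000) → pose (-2.1061, 3.1754, 4.8798)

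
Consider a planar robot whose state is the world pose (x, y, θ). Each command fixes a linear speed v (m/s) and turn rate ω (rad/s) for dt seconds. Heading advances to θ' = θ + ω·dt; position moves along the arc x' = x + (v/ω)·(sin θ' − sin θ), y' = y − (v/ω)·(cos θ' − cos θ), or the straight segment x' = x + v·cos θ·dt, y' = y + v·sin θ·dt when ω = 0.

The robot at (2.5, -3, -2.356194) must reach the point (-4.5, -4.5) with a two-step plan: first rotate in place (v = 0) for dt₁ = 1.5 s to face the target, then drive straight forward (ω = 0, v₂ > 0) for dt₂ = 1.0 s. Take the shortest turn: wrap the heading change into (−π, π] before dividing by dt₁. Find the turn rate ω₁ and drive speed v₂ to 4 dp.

ω₁ = -0.3829, v₂ = 7.1589

heading to target = atan2(-4.5−-3, -4.5−2.5) = -2.9305
Δθ = wrap(-2.9305 − -2.3562) = -0.5743; ω₁ = Δθ/dt₁ = -0.3829
distance = √((-4.5−2.5)² + (-4.5−-3)²) = 7.1589; v₂ = distance/dt₂ = 7.1589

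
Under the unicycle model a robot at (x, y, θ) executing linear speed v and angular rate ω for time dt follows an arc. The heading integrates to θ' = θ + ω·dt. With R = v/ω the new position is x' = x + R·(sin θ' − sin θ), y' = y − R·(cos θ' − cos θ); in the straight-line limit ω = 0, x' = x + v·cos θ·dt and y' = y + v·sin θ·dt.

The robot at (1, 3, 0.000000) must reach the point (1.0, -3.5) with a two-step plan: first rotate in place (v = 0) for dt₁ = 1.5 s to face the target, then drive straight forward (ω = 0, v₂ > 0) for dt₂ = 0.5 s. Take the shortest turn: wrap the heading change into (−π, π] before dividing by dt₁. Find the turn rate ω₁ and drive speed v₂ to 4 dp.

ω₁ = -1.0472, v₂ = 13.0000

heading to target = atan2(-3.5−3, 1−1) = -1.5708
Δθ = wrap(-1.5708 − 0.0000) = -1.5708; ω₁ = Δθ/dt₁ = -1.0472
distance = √((1−1)² + (-3.5−3)²) = 6.5000; v₂ = distance/dt₂ = 13.0000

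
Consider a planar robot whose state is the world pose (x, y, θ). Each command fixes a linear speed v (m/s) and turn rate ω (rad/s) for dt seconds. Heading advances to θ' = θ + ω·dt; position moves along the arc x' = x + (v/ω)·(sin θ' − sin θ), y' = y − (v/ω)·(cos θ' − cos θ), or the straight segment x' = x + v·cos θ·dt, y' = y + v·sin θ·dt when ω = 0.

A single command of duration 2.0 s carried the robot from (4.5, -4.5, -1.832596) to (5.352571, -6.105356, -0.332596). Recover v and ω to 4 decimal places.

Δθ = -0.332596 − -1.832596 = 1.500000
ω = Δθ/dt = 1.500000/2.0 = 0.7500
R = −Δy/(cos θ' − cos θ) = 1.3333
v = R·ω = 1.3333·0.7500 = 1.0000

v = 1.0000, ω = 0.7500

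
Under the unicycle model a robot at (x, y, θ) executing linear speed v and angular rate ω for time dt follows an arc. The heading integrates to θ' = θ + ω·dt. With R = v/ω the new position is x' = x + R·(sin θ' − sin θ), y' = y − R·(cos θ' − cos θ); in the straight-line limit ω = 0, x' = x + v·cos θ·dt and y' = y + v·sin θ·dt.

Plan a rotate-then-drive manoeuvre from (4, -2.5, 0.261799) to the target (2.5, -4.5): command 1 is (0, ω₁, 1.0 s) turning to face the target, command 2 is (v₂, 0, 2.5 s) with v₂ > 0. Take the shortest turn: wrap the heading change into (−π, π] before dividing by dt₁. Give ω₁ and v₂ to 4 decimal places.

heading to target = atan2(-4.5−-2.5, 2.5−4) = -2.2143
Δθ = wrap(-2.2143 − 0.2618) = -2.4761; ω₁ = Δθ/dt₁ = -2.4761
distance = √((2.5−4)² + (-4.5−-2.5)²) = 2.5000; v₂ = distance/dt₂ = 1.0000

ω₁ = -2.4761, v₂ = 1.0000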